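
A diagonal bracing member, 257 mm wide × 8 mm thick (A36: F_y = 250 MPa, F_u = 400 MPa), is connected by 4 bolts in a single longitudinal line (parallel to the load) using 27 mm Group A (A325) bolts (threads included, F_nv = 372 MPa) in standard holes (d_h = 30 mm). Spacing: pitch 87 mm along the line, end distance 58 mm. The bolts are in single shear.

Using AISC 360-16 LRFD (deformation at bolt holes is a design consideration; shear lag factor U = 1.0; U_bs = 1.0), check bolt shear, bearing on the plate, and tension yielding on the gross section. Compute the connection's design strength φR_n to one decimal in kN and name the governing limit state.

Bolt shear: A_b = π(27)²/4 = 572.56 mm². φR_n = 0.75 × 372 × 572.56 × 4 × 1 = 639.0 kN.
Bearing (8 mm plate, F_u = 400 MPa): end bolts L_c = 58 − 30/2 = 43, R_n = min(1.2×43×8×400, 2.4×27×8×400) = 165.12 kN/bolt; interior L_c = 87 − 30 = 57, R_n = 207.36 kN/bolt. φR_n = 0.75 × (1×165.12 + 3×207.36) = 590.4 kN.
Tension yield (gross): A_g = 257×8 = 2056 mm². φR_n = 0.90 × 250 × 2056 = 462.6 kN.
Governing: min(639.0, 590.4, 462.6) = 462.6 kN → gross-section yield.

462.6 kN (gross-section yield governs)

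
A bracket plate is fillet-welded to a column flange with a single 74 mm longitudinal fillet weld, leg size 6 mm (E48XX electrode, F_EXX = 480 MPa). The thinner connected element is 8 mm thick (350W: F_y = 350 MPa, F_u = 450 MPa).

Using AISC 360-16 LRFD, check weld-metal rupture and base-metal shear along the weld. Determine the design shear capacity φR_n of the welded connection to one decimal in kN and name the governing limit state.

67.8 kN (weld metal governs)

Weld metal: throat = 0.707×6 = 4.242 mm, L = 74 mm. φR_n = 0.75 × 0.6 × 480 × 4.242 × 74 = 67.8 kN.
Base metal shear (8 mm plate): yield φR_n = 1.0×0.6×350×8×74 = 124.3 kN; rupture φR_n = 0.75×0.6×450×8×74 = 119.9 kN; take 119.9 kN (rupture).
Governing: min(67.8, 119.9) = 67.8 kN → weld metal.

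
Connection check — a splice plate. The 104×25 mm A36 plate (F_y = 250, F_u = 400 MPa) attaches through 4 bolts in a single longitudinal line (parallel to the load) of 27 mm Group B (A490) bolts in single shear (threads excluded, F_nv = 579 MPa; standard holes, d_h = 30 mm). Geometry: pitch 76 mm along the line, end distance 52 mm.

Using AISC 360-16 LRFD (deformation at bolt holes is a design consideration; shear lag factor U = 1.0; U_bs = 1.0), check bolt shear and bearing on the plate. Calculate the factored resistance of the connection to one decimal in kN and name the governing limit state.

Bolt shear: A_b = π(27)²/4 = 572.56 mm². φR_n = 0.75 × 579 × 572.56 × 4 × 1 = 994.5 kN.
Bearing (25 mm plate, F_u = 400 MPa): end bolts L_c = 52 − 30/2 = 37, R_n = min(1.2×37×25×400, 2.4×27×25×400) = 444 kN/bolt; interior L_c = 76 − 30 = 46, R_n = 552 kN/bolt. φR_n = 0.75 × (1×444 + 3×552) = 1575.0 kN.
Governing: min(994.5, 1575.0) = 994.5 kN → bolt shear.

994.5 kN (bolt shear governs)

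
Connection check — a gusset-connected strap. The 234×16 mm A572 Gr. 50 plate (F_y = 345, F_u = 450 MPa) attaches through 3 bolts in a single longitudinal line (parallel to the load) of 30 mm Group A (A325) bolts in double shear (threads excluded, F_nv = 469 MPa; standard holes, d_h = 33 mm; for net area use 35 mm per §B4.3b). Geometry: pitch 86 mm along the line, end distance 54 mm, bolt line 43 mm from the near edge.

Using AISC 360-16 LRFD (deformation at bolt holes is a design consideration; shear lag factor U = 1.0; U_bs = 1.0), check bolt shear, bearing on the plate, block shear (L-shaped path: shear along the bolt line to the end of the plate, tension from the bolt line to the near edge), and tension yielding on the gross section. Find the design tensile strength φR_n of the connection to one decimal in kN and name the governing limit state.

586.4 kN (block shear governs)

Bolt shear: A_b = π(30)²/4 = 706.86 mm². φR_n = 0.75 × 469 × 706.86 × 3 × 2 = 1491.8 kN.
Bearing (16 mm plate, F_u = 450 MPa): end bolts L_c = 54 − 33/2 = 37.5, R_n = min(1.2×37.5×16×450, 2.4×30×16×450) = 324 kN/bolt; interior L_c = 86 − 33 = 53, R_n = 457.92 kN/bolt. φR_n = 0.75 × (1×324 + 2×457.92) = 929.9 kN.
Block shear: shear path 1×[54+2×86] = 1×226 mm, A_gv = 3616, A_nv = 1×(226 − 2.5×35)×16 = 2216 mm²; tension to near edge: (43 − 0.5×35)×16 = 408 mm². R_n = min(0.6×450×2216, 0.6×345×3616) + 1.0×450×408 = min(598.32, 748.51) + 183.6 = 781.92 kN. φR_n = 0.75 × 781.92 = 586.4 kN.
Tension yield (gross): A_g = 234×16 = 3744 mm². φR_n = 0.90 × 345 × 3744 = 1162.5 kN.
Governing: min(1491.8, 929.9, 586.4, 1162.5) = 586.4 kN → block shear.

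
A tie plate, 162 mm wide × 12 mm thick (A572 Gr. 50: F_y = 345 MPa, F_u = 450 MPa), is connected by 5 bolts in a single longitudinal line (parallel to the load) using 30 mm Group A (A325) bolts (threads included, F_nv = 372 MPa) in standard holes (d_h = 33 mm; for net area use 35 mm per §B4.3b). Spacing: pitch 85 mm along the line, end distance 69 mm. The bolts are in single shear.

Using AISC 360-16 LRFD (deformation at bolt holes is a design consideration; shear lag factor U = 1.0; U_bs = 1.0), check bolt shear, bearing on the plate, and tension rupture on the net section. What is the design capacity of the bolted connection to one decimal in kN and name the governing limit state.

Bolt shear: A_b = π(30)²/4 = 706.86 mm². φR_n = 0.75 × 372 × 706.86 × 5 × 1 = 986.1 kN.
Bearing (12 mm plate, F_u = 450 MPa): end bolts L_c = 69 − 33/2 = 52.5, R_n = min(1.2×52.5×12×450, 2.4×30×12×450) = 340.2 kN/bolt; interior L_c = 85 − 33 = 52, R_n = 336.96 kN/bolt. φR_n = 0.75 × (1×340.2 + 4×336.96) = 1266.0 kN.
Tension rupture (net): A_n = (162 − 1×35)×12 = 1524 mm² (U = 1.0, A_e = A_n). φR_n = 0.75 × 450 × 1524 = 514.4 kN.
Governing: min(986.1, 1266.0, 514.4) = 514.4 kN → net-section rupture.

514.4 kN (net-section rupture governs)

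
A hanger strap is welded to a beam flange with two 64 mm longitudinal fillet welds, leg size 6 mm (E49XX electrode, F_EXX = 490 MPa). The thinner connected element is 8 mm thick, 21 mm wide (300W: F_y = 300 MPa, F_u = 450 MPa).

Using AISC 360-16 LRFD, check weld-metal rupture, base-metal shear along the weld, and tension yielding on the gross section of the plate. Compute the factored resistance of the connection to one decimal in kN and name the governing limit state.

45.4 kN (gross-section yield governs)

Weld metal: throat = 0.707×6 = 4.242 mm, L = 2×64 = 128 mm. φR_n = 0.75 × 0.6 × 490 × 4.242 × 128 = 119.7 kN.
Base metal shear (8 mm plate): yield φR_n = 1.0×0.6×300×8×128 = 184.3 kN; rupture φR_n = 0.75×0.6×450×8×128 = 207.4 kN; take 184.3 kN (yield).
Tension yield (gross): A_g = 21×8 = 168 mm². φR_n = 0.90 × 300 × 168 = 45.4 kN.
Governing: min(119.7, 184.3, 45.4) = 45.4 kN → gross-section yield.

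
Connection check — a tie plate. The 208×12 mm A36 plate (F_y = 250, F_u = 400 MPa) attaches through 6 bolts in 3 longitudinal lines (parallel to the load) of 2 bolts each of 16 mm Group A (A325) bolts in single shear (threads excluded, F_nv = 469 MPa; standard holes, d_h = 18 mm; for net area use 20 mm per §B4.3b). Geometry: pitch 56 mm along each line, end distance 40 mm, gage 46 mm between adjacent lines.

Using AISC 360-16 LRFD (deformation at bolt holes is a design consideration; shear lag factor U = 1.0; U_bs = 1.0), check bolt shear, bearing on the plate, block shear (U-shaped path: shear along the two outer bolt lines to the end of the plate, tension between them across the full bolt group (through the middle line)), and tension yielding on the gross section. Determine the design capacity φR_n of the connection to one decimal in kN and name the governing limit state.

Bolt shear: A_b = π(16)²/4 = 201.06 mm². φR_n = 0.75 × 469 × 201.06 × 6 × 1 = 424.3 kN.
Bearing (12 mm plate, F_u = 400 MPa): end bolts L_c = 40 − 18/2 = 31, R_n = min(1.2×31×12×400, 2.4×16×12×400) = 178.56 kN/bolt; interior L_c = 56 − 18 = 38, R_n = 184.32 kN/bolt. φR_n = 0.75 × (3×178.56 + 3×184.32) = 816.5 kN.
Block shear: shear path 2×[40+1×56] = 2×96 mm, A_gv = 2304, A_nv = 2×(96 − 1.5×20)×12 = 1584 mm²; tension across gage: (92 − 2×20)×12 = 624 mm². R_n = min(0.6×400×1584, 0.6×250×2304) + 1.0×400×624 = min(380.16, 345.6) + 249.6 = 595.2 kN. φR_n = 0.75 × 595.2 = 446.4 kN.
Tension yield (gross): A_g = 208×12 = 2496 mm². φR_n = 0.90 × 250 × 2496 = 561.6 kN.
Governing: min(424.3, 816.5, 446.4, 561.6) = 424.3 kN → bolt shear.

424.3 kN (bolt shear governs)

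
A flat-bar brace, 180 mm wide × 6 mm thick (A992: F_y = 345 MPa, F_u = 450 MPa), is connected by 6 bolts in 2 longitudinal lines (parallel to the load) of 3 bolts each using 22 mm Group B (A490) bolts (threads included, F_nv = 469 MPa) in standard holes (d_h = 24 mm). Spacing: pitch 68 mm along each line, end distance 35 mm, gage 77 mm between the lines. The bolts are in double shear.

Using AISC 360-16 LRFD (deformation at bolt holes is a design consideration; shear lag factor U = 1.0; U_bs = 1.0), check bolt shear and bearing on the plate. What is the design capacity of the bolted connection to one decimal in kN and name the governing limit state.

539.5 kN (bearing governs)

Bolt shear: A_b = π(22)²/4 = 380.13 mm². φR_n = 0.75 × 469 × 380.13 × 6 × 2 = 1604.5 kN.
Bearing (6 mm plate, F_u = 450 MPa): end bolts L_c = 35 − 24/2 = 23, R_n = min(1.2×23×6×450, 2.4×22×6×450) = 74.52 kN/bolt; interior L_c = 68 − 24 = 44, R_n = 142.56 kN/bolt. φR_n = 0.75 × (2×74.52 + 4×142.56) = 539.5 kN.
Governing: min(1604.5, 539.5) = 539.5 kN → bearing.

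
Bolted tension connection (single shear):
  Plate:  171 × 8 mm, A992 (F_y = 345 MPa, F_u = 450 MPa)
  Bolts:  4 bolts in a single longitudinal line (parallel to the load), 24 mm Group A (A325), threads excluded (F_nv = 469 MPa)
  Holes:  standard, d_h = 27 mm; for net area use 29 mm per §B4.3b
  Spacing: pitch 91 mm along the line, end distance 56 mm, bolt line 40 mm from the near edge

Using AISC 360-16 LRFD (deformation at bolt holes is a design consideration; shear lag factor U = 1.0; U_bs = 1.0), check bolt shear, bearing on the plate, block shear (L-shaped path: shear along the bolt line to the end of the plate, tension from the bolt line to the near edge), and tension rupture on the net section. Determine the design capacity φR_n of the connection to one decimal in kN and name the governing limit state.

383.4 kN (net-section rupture governs)

Bolt shear: A_b = π(24)²/4 = 452.39 mm². φR_n = 0.75 × 469 × 452.39 × 4 × 1 = 636.5 kN.
Bearing (8 mm plate, F_u = 450 MPa): end bolts L_c = 56 − 27/2 = 42.5, R_n = min(1.2×42.5×8×450, 2.4×24×8×450) = 183.6 kN/bolt; interior L_c = 91 − 27 = 64, R_n = 207.36 kN/bolt. φR_n = 0.75 × (1×183.6 + 3×207.36) = 604.3 kN.
Block shear: shear path 1×[56+3×91] = 1×329 mm, A_gv = 2632, A_nv = 1×(329 − 3.5×29)×8 = 1820 mm²; tension to near edge: (40 − 0.5×29)×8 = 204 mm². R_n = min(0.6×450×1820, 0.6×345×2632) + 1.0×450×204 = min(491.4, 544.82) + 91.8 = 583.2 kN. φR_n = 0.75 × 583.2 = 437.4 kN.
Tension rupture (net): A_n = (171 − 1×29)×8 = 1136 mm² (U = 1.0, A_e = A_n). φR_n = 0.75 × 450 × 1136 = 383.4 kN.
Governing: min(636.5, 604.3, 437.4, 383.4) = 383.4 kN → net-section rupture.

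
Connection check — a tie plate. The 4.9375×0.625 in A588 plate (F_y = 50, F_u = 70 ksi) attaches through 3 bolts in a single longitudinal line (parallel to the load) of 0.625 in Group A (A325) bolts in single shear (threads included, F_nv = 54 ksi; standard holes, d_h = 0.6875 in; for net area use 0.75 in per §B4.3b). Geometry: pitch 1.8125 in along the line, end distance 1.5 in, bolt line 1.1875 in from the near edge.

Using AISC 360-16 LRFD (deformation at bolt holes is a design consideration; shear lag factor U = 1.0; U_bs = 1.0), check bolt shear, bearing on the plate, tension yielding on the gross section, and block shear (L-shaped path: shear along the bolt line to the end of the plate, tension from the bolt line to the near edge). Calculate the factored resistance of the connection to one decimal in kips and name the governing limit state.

Bolt shear: A_b = π(0.625)²/4 = 0.3068 in². φR_n = 0.75 × 54 × 0.3068 × 3 × 1 = 37.3 kips.
Bearing (0.625 in plate, F_u = 70 ksi): end bolts L_c = 1.5 − 0.6875/2 = 1.15625, R_n = min(1.2×1.15625×0.625×70, 2.4×0.625×0.625×70) = 60.703 kips/bolt; interior L_c = 1.8125 − 0.6875 = 1.125, R_n = 59.063 kips/bolt. φR_n = 0.75 × (1×60.703 + 2×59.063) = 134.1 kips.
Tension yield (gross): A_g = 4.9375×0.625 = 3.0859 in². φR_n = 0.90 × 50 × 3.0859 = 138.9 kips.
Block shear: shear path 1×[1.5+2×1.8125] = 1×5.125 in, A_gv = 3.2031, A_nv = 1×(5.125 − 2.5×0.75)×0.625 = 2.0313 in²; tension to near edge: (1.1875 − 0.5×0.75)×0.625 = 0.50781 in². R_n = min(0.6×70×2.0313, 0.6×50×3.2031) + 1.0×70×0.50781 = min(85.315, 96.093) + 35.547 = 120.86 kips. φR_n = 0.75 × 120.86 = 90.6 kips.
Governing: min(37.3, 134.1, 138.9, 90.6) = 37.3 kips → bolt shear.

37.3 kips (bolt shear governs)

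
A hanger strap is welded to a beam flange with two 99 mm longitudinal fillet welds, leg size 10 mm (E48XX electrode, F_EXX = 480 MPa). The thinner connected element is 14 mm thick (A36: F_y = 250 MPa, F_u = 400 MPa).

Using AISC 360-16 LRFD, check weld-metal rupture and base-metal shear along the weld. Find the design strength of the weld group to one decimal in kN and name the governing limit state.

302.4 kN (weld metal governs)

Weld metal: throat = 0.707×10 = 7.07 mm, L = 2×99 = 198 mm. φR_n = 0.75 × 0.6 × 480 × 7.07 × 198 = 302.4 kN.
Base metal shear (14 mm plate): yield φR_n = 1.0×0.6×250×14×198 = 415.8 kN; rupture φR_n = 0.75×0.6×400×14×198 = 499.0 kN; take 415.8 kN (yield).
Governing: min(302.4, 415.8) = 302.4 kN → weld metal.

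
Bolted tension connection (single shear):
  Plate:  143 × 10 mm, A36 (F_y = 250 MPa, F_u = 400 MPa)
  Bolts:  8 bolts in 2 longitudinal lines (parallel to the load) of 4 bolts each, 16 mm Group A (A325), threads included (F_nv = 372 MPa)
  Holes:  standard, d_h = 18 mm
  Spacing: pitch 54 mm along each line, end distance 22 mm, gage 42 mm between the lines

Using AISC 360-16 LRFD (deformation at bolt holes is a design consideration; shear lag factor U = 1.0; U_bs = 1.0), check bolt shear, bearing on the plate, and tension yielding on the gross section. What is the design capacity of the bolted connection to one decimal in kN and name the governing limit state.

321.8 kN (gross-section yield governs)

Bolt shear: A_b = π(16)²/4 = 201.06 mm². φR_n = 0.75 × 372 × 201.06 × 8 × 1 = 448.8 kN.
Bearing (10 mm plate, F_u = 400 MPa): end bolts L_c = 22 − 18/2 = 13, R_n = min(1.2×13×10×400, 2.4×16×10×400) = 62.4 kN/bolt; interior L_c = 54 − 18 = 36, R_n = 153.6 kN/bolt. φR_n = 0.75 × (2×62.4 + 6×153.6) = 784.8 kN.
Tension yield (gross): A_g = 143×10 = 1430 mm². φR_n = 0.90 × 250 × 1430 = 321.8 kN.
Governing: min(448.8, 784.8, 321.8) = 321.8 kN → gross-section yield.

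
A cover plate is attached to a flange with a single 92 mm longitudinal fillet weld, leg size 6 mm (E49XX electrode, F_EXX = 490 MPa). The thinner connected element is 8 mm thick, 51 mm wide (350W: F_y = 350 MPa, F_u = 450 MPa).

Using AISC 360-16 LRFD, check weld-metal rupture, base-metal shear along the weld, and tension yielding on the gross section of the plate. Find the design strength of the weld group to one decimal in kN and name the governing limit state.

86.1 kN (weld metal governs)

Weld metal: throat = 0.707×6 = 4.242 mm, L = 92 mm. φR_n = 0.75 × 0.6 × 490 × 4.242 × 92 = 86.1 kN.
Base metal shear (8 mm plate): yield φR_n = 1.0×0.6×350×8×92 = 154.6 kN; rupture φR_n = 0.75×0.6×450×8×92 = 149.0 kN; take 149.0 kN (rupture).
Tension yield (gross): A_g = 51×8 = 408 mm². φR_n = 0.90 × 350 × 408 = 128.5 kN.
Governing: min(86.1, 149.0, 128.5) = 86.1 kN → weld metal.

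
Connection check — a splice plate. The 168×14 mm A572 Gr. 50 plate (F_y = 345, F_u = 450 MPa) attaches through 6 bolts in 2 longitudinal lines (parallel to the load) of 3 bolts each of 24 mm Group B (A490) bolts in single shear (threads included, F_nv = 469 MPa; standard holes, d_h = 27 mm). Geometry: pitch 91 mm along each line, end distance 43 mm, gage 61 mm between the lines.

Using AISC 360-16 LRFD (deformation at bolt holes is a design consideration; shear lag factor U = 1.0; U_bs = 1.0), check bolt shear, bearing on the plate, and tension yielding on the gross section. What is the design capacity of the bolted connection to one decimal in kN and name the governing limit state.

730.3 kN (gross-section yield governs)

Bolt shear: A_b = π(24)²/4 = 452.39 mm². φR_n = 0.75 × 469 × 452.39 × 6 × 1 = 954.8 kN.
Bearing (14 mm plate, F_u = 450 MPa): end bolts L_c = 43 − 27/2 = 29.5, R_n = min(1.2×29.5×14×450, 2.4×24×14×450) = 223.02 kN/bolt; interior L_c = 91 − 27 = 64, R_n = 362.88 kN/bolt. φR_n = 0.75 × (2×223.02 + 4×362.88) = 1423.2 kN.
Tension yield (gross): A_g = 168×14 = 2352 mm². φR_n = 0.90 × 345 × 2352 = 730.3 kN.
Governing: min(954.8, 1423.2, 730.3) = 730.3 kN → gross-section yield.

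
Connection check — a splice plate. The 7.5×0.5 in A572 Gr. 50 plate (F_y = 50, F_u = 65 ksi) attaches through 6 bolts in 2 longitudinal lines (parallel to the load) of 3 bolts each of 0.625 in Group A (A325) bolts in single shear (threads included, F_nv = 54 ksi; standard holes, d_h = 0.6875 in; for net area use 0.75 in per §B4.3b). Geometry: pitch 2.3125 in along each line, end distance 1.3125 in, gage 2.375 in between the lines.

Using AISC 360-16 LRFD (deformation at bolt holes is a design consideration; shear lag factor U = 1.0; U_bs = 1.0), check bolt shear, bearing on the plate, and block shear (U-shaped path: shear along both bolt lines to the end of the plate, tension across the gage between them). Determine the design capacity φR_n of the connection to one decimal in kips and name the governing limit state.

74.6 kips (bolt shear governs)

Bolt shear: A_b = π(0.625)²/4 = 0.3068 in². φR_n = 0.75 × 54 × 0.3068 × 6 × 1 = 74.6 kips.
Bearing (0.5 in plate, F_u = 65 ksi): end bolts L_c = 1.3125 − 0.6875/2 = 0.96875, R_n = min(1.2×0.96875×0.5×65, 2.4×0.625×0.5×65) = 37.781 kips/bolt; interior L_c = 2.3125 − 0.6875 = 1.625, R_n = 48.75 kips/bolt. φR_n = 0.75 × (2×37.781 + 4×48.75) = 202.9 kips.
Block shear: shear path 2×[1.3125+2×2.3125] = 2×5.9375 in, A_gv = 5.9375, A_nv = 2×(5.9375 − 2.5×0.75)×0.5 = 4.0625 in²; tension across gage: (2.375 − 1×0.75)×0.5 = 0.8125 in². R_n = min(0.6×65×4.0625, 0.6×50×5.9375) + 1.0×65×0.8125 = min(158.44, 178.13) + 52.813 = 211.25 kips. φR_n = 0.75 × 211.25 = 158.4 kips.
Governing: min(74.6, 202.9, 158.4) = 74.6 kips → bolt shear.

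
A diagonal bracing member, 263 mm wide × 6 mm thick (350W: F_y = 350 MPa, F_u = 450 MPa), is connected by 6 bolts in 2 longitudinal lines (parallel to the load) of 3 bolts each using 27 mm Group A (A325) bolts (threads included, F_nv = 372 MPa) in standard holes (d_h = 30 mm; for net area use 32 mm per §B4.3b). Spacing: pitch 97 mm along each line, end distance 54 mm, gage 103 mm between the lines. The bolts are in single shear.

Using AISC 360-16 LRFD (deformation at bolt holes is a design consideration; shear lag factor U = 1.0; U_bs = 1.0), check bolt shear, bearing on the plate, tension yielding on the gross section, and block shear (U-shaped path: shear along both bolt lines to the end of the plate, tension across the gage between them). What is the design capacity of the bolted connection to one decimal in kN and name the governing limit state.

Bolt shear: A_b = π(27)²/4 = 572.56 mm². φR_n = 0.75 × 372 × 572.56 × 6 × 1 = 958.5 kN.
Bearing (6 mm plate, F_u = 450 MPa): end bolts L_c = 54 − 30/2 = 39, R_n = min(1.2×39×6×450, 2.4×27×6×450) = 126.36 kN/bolt; interior L_c = 97 − 30 = 67, R_n = 174.96 kN/bolt. φR_n = 0.75 × (2×126.36 + 4×174.96) = 714.4 kN.
Tension yield (gross): A_g = 263×6 = 1578 mm². φR_n = 0.90 × 350 × 1578 = 497.1 kN.
Block shear: shear path 2×[54+2×97] = 2×248 mm, A_gv = 2976, A_nv = 2×(248 − 2.5×32)×6 = 2016 mm²; tension across gage: (103 − 1×32)×6 = 426 mm². R_n = min(0.6×450×2016, 0.6×350×2976) + 1.0×450×426 = min(544.32, 624.96) + 191.7 = 736.02 kN. φR_n = 0.75 × 736.02 = 552.0 kN.
Governing: min(958.5, 714.4, 497.1, 552.0) = 497.1 kN → gross-section yield.

497.1 kN (gross-section yield governs)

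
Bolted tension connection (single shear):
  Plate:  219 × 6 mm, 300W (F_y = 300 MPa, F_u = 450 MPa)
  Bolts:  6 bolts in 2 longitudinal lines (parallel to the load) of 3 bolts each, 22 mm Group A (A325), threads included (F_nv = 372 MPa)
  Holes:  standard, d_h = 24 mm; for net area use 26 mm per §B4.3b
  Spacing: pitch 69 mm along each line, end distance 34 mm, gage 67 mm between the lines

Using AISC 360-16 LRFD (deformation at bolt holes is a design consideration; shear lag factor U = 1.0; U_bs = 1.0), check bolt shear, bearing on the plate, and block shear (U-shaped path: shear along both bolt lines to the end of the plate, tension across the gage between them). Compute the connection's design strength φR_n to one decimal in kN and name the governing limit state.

Bolt shear: A_b = π(22)²/4 = 380.13 mm². φR_n = 0.75 × 372 × 380.13 × 6 × 1 = 636.3 kN.
Bearing (6 mm plate, F_u = 450 MPa): end bolts L_c = 34 − 24/2 = 22, R_n = min(1.2×22×6×450, 2.4×22×6×450) = 71.28 kN/bolt; interior L_c = 69 − 24 = 45, R_n = 142.56 kN/bolt. φR_n = 0.75 × (2×71.28 + 4×142.56) = 534.6 kN.
Block shear: shear path 2×[34+2×69] = 2×172 mm, A_gv = 2064, A_nv = 2×(172 − 2.5×26)×6 = 1284 mm²; tension across gage: (67 − 1×26)×6 = 246 mm². R_n = min(0.6×450×1284, 0.6×300×2064) + 1.0×450×246 = min(346.68, 371.52) + 110.7 = 457.38 kN. φR_n = 0.75 × 457.38 = 343.0 kN.
Governing: min(636.3, 534.6, 343.0) = 343.0 kN → block shear.

343.0 kN (block shear governs)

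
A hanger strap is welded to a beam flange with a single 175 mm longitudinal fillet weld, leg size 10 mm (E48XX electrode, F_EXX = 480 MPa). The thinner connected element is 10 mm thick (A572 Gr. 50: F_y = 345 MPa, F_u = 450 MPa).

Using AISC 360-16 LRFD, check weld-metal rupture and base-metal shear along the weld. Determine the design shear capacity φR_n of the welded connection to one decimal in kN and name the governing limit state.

267.2 kN (weld metal governs)

Weld metal: throat = 0.707×10 = 7.07 mm, L = 175 mm. φR_n = 0.75 × 0.6 × 480 × 7.07 × 175 = 267.2 kN.
Base metal shear (10 mm plate): yield φR_n = 1.0×0.6×345×10×175 = 362.3 kN; rupture φR_n = 0.75×0.6×450×10×175 = 354.4 kN; take 354.4 kN (rupture).
Governing: min(267.2, 354.4) = 267.2 kN → weld metal.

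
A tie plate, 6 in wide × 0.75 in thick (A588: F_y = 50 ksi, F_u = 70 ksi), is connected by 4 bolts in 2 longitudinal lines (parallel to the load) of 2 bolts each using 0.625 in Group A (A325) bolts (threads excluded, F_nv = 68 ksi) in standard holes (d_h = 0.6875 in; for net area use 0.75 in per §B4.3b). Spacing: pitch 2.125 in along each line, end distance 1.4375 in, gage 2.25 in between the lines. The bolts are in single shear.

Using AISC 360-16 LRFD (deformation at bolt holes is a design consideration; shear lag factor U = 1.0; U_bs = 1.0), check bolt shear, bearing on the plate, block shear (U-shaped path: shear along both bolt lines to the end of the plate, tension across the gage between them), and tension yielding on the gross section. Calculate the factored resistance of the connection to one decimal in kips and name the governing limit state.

Bolt shear: A_b = π(0.625)²/4 = 0.3068 in². φR_n = 0.75 × 68 × 0.3068 × 4 × 1 = 62.6 kips.
Bearing (0.75 in plate, F_u = 70 ksi): end bolts L_c = 1.4375 − 0.6875/2 = 1.09375, R_n = min(1.2×1.09375×0.75×70, 2.4×0.625×0.75×70) = 68.906 kips/bolt; interior L_c = 2.125 − 0.6875 = 1.4375, R_n = 78.75 kips/bolt. φR_n = 0.75 × (2×68.906 + 2×78.75) = 221.5 kips.
Block shear: shear path 2×[1.4375+1×2.125] = 2×3.5625 in, A_gv = 5.3438, A_nv = 2×(3.5625 − 1.5×0.75)×0.75 = 3.6563 in²; tension across gage: (2.25 − 1×0.75)×0.75 = 1.125 in². R_n = min(0.6×70×3.6563, 0.6×50×5.3438) + 1.0×70×1.125 = min(153.56, 160.31) + 78.75 = 232.31 kips. φR_n = 0.75 × 232.31 = 174.2 kips.
Tension yield (gross): A_g = 6×0.75 = 4.5 in². φR_n = 0.90 × 50 × 4.5 = 202.5 kips.
Governing: min(62.6, 221.5, 174.2, 202.5) = 62.6 kips → bolt shear.

62.6 kips (bolt shear governs)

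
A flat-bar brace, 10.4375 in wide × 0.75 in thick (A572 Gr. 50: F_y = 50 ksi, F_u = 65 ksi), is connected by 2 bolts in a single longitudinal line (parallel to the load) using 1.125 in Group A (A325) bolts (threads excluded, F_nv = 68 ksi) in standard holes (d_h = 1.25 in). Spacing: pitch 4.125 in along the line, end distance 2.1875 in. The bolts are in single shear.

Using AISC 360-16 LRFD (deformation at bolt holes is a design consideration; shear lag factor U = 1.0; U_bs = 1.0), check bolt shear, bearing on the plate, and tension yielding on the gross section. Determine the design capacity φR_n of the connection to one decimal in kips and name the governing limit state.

Bolt shear: A_b = π(1.125)²/4 = 0.99402 in². φR_n = 0.75 × 68 × 0.99402 × 2 × 1 = 101.4 kips.
Bearing (0.75 in plate, F_u = 65 ksi): end bolts L_c = 2.1875 − 1.25/2 = 1.5625, R_n = min(1.2×1.5625×0.75×65, 2.4×1.125×0.75×65) = 91.406 kips/bolt; interior L_c = 4.125 − 1.25 = 2.875, R_n = 131.63 kips/bolt. φR_n = 0.75 × (1×91.406 + 1×131.63) = 167.3 kips.
Tension yield (gross): A_g = 10.4375×0.75 = 7.8281 in². φR_n = 0.90 × 50 × 7.8281 = 352.3 kips.
Governing: min(101.4, 167.3, 352.3) = 101.4 kips → bolt shear.

101.4 kips (bolt shear governs)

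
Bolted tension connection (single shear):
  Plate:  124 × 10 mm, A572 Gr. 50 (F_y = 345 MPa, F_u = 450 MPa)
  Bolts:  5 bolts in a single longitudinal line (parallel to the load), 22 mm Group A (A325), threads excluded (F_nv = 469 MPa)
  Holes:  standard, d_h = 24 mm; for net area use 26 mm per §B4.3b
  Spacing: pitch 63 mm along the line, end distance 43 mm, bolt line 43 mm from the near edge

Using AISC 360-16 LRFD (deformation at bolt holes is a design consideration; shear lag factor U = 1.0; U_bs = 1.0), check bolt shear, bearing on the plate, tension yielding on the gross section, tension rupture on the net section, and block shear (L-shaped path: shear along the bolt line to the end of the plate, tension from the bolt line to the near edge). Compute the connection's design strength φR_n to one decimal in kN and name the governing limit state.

330.8 kN (net-section rupture governs)

Bolt shear: A_b = π(22)²/4 = 380.13 mm². φR_n = 0.75 × 469 × 380.13 × 5 × 1 = 668.6 kN.
Bearing (10 mm plate, F_u = 450 MPa): end bolts L_c = 43 − 24/2 = 31, R_n = min(1.2×31×10×450, 2.4×22×10×450) = 167.4 kN/bolt; interior L_c = 63 − 24 = 39, R_n = 210.6 kN/bolt. φR_n = 0.75 × (1×167.4 + 4×210.6) = 757.4 kN.
Tension yield (gross): A_g = 124×10 = 1240 mm². φR_n = 0.90 × 345 × 1240 = 385.0 kN.
Tension rupture (net): A_n = (124 − 1×26)×10 = 980 mm² (U = 1.0, A_e = A_n). φR_n = 0.75 × 450 × 980 = 330.8 kN.
Block shear: shear path 1×[43+4×63] = 1×295 mm, A_gv = 2950, A_nv = 1×(295 − 4.5×26)×10 = 1780 mm²; tension to near edge: (43 − 0.5×26)×10 = 300 mm². R_n = min(0.6×450×1780, 0.6×345×2950) + 1.0×450×300 = min(480.6, 610.65) + 135 = 615.6 kN. φR_n = 0.75 × 615.6 = 461.7 kN.
Governing: min(668.6, 757.4, 385.0, 330.8, 461.7) = 330.8 kN → net-section rupture.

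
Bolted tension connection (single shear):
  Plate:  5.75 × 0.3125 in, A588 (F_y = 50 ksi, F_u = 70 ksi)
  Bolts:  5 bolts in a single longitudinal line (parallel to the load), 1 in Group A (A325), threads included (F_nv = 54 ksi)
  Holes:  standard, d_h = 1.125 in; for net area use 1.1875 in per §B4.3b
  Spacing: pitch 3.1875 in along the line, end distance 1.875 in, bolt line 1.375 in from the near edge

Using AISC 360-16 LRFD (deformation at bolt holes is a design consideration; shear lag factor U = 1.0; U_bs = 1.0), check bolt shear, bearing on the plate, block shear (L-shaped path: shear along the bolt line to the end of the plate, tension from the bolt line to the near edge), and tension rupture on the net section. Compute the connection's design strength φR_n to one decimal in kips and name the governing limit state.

Bolt shear: A_b = π(1)²/4 = 0.7854 in². φR_n = 0.75 × 54 × 0.7854 × 5 × 1 = 159.0 kips.
Bearing (0.3125 in plate, F_u = 70 ksi): end bolts L_c = 1.875 − 1.125/2 = 1.3125, R_n = min(1.2×1.3125×0.3125×70, 2.4×1×0.3125×70) = 34.453 kips/bolt; interior L_c = 3.1875 − 1.125 = 2.0625, R_n = 52.5 kips/bolt. φR_n = 0.75 × (1×34.453 + 4×52.5) = 183.3 kips.
Block shear: shear path 1×[1.875+4×3.1875] = 1×14.625 in, A_gv = 4.5703, A_nv = 1×(14.625 − 4.5×1.1875)×0.3125 = 2.9004 in²; tension to near edge: (1.375 − 0.5×1.1875)×0.3125 = 0.24414 in². R_n = min(0.6×70×2.9004, 0.6×50×4.5703) + 1.0×70×0.24414 = min(121.82, 137.11) + 17.09 = 138.91 kips. φR_n = 0.75 × 138.91 = 104.2 kips.
Tension rupture (net): A_n = (5.75 − 1×1.1875)×0.3125 = 1.4258 in² (U = 1.0, A_e = A_n). φR_n = 0.75 × 70 × 1.4258 = 74.9 kips.
Governing: min(159.0, 183.3, 104.2, 74.9) = 74.9 kips → net-section rupture.

74.9 kips (net-section rupture governs)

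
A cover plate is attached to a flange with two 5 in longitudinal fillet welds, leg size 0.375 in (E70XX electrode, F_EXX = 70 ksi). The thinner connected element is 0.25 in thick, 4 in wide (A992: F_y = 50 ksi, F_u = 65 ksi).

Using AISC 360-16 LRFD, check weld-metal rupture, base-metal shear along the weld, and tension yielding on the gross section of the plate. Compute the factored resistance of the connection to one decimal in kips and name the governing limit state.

Weld metal: throat = 0.707×0.375 = 0.26513 in, L = 2×5 = 10 in. φR_n = 0.75 × 0.6 × 70 × 0.26513 × 10 = 83.5 kips.
Base metal shear (0.25 in plate): yield φR_n = 1.0×0.6×50×0.25×10 = 75.0 kips; rupture φR_n = 0.75×0.6×65×0.25×10 = 73.1 kips; take 73.1 kips (rupture).
Tension yield (gross): A_g = 4×0.25 = 1 in². φR_n = 0.90 × 50 × 1 = 45.0 kips.
Governing: min(83.5, 73.1, 45.0) = 45.0 kips → gross-section yield.

45.0 kips (gross-section yield governs)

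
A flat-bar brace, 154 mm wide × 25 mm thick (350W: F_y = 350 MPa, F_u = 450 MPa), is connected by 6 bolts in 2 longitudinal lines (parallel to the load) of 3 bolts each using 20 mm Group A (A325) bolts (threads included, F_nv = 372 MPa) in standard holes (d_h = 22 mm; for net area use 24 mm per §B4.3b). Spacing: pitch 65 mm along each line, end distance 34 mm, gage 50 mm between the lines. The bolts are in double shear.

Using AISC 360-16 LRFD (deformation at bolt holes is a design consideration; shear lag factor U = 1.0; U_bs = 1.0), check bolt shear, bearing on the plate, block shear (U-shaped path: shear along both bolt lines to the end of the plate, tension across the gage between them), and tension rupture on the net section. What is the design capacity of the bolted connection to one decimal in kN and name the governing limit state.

894.4 kN (net-section rupture governs)

Bolt shear: A_b = π(20)²/4 = 314.16 mm². φR_n = 0.75 × 372 × 314.16 × 6 × 2 = 1051.8 kN.
Bearing (25 mm plate, F_u = 450 MPa): end bolts L_c = 34 − 22/2 = 23, R_n = min(1.2×23×25×450, 2.4×20×25×450) = 310.5 kN/bolt; interior L_c = 65 − 22 = 43, R_n = 540 kN/bolt. φR_n = 0.75 × (2×310.5 + 4×540) = 2085.8 kN.
Block shear: shear path 2×[34+2×65] = 2×164 mm, A_gv = 8200, A_nv = 2×(164 − 2.5×24)×25 = 5200 mm²; tension across gage: (50 − 1×24)×25 = 650 mm². R_n = min(0.6×450×5200, 0.6×350×8200) + 1.0×450×650 = min(1404, 1722) + 292.5 = 1696.5 kN. φR_n = 0.75 × 1696.5 = 1272.4 kN.
Tension rupture (net): A_n = (154 − 2×24)×25 = 2650 mm² (U = 1.0, A_e = A_n). φR_n = 0.75 × 450 × 2650 = 894.4 kN.
Governing: min(1051.8, 2085.8, 1272.4, 894.4) = 894.4 kN → net-section rupture.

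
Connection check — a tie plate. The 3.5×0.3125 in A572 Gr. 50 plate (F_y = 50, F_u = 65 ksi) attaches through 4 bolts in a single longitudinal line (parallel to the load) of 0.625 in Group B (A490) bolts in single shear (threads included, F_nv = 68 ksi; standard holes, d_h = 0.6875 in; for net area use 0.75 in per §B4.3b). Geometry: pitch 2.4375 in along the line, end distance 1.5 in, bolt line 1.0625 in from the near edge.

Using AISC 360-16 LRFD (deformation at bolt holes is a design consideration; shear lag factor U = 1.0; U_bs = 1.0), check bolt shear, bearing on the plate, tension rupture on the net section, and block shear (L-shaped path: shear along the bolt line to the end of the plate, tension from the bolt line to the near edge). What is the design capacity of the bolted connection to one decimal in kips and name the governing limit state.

41.9 kips (net-section rupture governs)

Bolt shear: A_b = π(0.625)²/4 = 0.3068 in². φR_n = 0.75 × 68 × 0.3068 × 4 × 1 = 62.6 kips.
Bearing (0.3125 in plate, F_u = 65 ksi): end bolts L_c = 1.5 − 0.6875/2 = 1.15625, R_n = min(1.2×1.15625×0.3125×65, 2.4×0.625×0.3125×65) = 28.184 kips/bolt; interior L_c = 2.4375 − 0.6875 = 1.75, R_n = 30.469 kips/bolt. φR_n = 0.75 × (1×28.184 + 3×30.469) = 89.7 kips.
Tension rupture (net): A_n = (3.5 − 1×0.75)×0.3125 = 0.85938 in² (U = 1.0, A_e = A_n). φR_n = 0.75 × 65 × 0.85938 = 41.9 kips.
Block shear: shear path 1×[1.5+3×2.4375] = 1×8.8125 in, A_gv = 2.7539, A_nv = 1×(8.8125 − 3.5×0.75)×0.3125 = 1.9336 in²; tension to near edge: (1.0625 − 0.5×0.75)×0.3125 = 0.21484 in². R_n = min(0.6×65×1.9336, 0.6×50×2.7539) + 1.0×65×0.21484 = min(75.41, 82.617) + 13.965 = 89.375 kips. φR_n = 0.75 × 89.375 = 67.0 kips.
Governing: min(62.6, 89.7, 41.9, 67.0) = 41.9 kips → net-section rupture.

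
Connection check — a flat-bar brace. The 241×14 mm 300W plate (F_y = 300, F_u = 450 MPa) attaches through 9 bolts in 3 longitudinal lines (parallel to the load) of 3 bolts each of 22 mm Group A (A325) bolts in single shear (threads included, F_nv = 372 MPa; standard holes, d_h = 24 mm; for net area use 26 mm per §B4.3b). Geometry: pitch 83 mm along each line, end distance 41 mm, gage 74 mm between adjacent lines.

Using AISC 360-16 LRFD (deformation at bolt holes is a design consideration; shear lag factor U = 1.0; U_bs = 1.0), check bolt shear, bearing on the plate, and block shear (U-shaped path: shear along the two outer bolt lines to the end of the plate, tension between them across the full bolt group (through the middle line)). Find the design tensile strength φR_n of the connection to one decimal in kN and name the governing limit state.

954.5 kN (bolt shear governs)

Bolt shear: A_b = π(22)²/4 = 380.13 mm². φR_n = 0.75 × 372 × 380.13 × 9 × 1 = 954.5 kN.
Bearing (14 mm plate, F_u = 450 MPa): end bolts L_c = 41 − 24/2 = 29, R_n = min(1.2×29×14×450, 2.4×22×14×450) = 219.24 kN/bolt; interior L_c = 83 − 24 = 59, R_n = 332.64 kN/bolt. φR_n = 0.75 × (3×219.24 + 6×332.64) = 1990.2 kN.
Block shear: shear path 2×[41+2×83] = 2×207 mm, A_gv = 5796, A_nv = 2×(207 − 2.5×26)×14 = 3976 mm²; tension across gage: (148 − 2×26)×14 = 1344 mm². R_n = min(0.6×450×3976, 0.6×300×5796) + 1.0×450×1344 = min(1073.5, 1043.3) + 604.8 = 1648.1 kN. φR_n = 0.75 × 1648.1 = 1236.1 kN.
Governing: min(954.5, 1990.2, 1236.1) = 954.5 kN → bolt shear.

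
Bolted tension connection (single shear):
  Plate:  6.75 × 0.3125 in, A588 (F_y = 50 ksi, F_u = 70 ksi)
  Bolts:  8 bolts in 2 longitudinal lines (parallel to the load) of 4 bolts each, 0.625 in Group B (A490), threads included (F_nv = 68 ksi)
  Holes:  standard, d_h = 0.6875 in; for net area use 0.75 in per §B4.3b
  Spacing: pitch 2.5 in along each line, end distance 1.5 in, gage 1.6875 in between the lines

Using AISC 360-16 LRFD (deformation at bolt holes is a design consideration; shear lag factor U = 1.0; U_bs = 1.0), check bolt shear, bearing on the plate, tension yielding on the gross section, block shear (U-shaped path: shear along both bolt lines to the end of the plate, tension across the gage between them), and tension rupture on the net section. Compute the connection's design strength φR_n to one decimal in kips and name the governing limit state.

Bolt shear: A_b = π(0.625)²/4 = 0.3068 in². φR_n = 0.75 × 68 × 0.3068 × 8 × 1 = 125.2 kips.
Bearing (0.3125 in plate, F_u = 70 ksi): end bolts L_c = 1.5 − 0.6875/2 = 1.15625, R_n = min(1.2×1.15625×0.3125×70, 2.4×0.625×0.3125×70) = 30.352 kips/bolt; interior L_c = 2.5 − 0.6875 = 1.8125, R_n = 32.813 kips/bolt. φR_n = 0.75 × (2×30.352 + 6×32.813) = 193.2 kips.
Tension yield (gross): A_g = 6.75×0.3125 = 2.1094 in². φR_n = 0.90 × 50 × 2.1094 = 94.9 kips.
Block shear: shear path 2×[1.5+3×2.5] = 2×9 in, A_gv = 5.625, A_nv = 2×(9 − 3.5×0.75)×0.3125 = 3.9844 in²; tension across gage: (1.6875 − 1×0.75)×0.3125 = 0.29297 in². R_n = min(0.6×70×3.9844, 0.6×50×5.625) + 1.0×70×0.29297 = min(167.34, 168.75) + 20.508 = 187.85 kips. φR_n = 0.75 × 187.85 = 140.9 kips.
Tension rupture (net): A_n = (6.75 − 2×0.75)×0.3125 = 1.6406 in² (U = 1.0, A_e = A_n). φR_n = 0.75 × 70 × 1.6406 = 86.1 kips.
Governing: min(125.2, 193.2, 94.9, 140.9, 86.1) = 86.1 kips → net-section rupture.

86.1 kips (net-section rupture governs)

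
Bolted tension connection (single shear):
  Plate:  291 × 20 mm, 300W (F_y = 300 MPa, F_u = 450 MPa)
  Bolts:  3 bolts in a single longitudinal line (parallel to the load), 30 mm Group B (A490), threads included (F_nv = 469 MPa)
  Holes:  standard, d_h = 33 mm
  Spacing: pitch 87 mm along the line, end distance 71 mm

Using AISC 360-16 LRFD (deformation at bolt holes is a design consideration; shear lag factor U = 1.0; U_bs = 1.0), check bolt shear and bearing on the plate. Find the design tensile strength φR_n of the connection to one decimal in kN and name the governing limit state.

745.9 kN (bolt shear governs)

Bolt shear: A_b = π(30)²/4 = 706.86 mm². φR_n = 0.75 × 469 × 706.86 × 3 × 1 = 745.9 kN.
Bearing (20 mm plate, F_u = 450 MPa): end bolts L_c = 71 − 33/2 = 54.5, R_n = min(1.2×54.5×20×450, 2.4×30×20×450) = 588.6 kN/bolt; interior L_c = 87 − 33 = 54, R_n = 583.2 kN/bolt. φR_n = 0.75 × (1×588.6 + 2×583.2) = 1316.3 kN.
Governing: min(745.9, 1316.3) = 745.9 kN → bolt shear.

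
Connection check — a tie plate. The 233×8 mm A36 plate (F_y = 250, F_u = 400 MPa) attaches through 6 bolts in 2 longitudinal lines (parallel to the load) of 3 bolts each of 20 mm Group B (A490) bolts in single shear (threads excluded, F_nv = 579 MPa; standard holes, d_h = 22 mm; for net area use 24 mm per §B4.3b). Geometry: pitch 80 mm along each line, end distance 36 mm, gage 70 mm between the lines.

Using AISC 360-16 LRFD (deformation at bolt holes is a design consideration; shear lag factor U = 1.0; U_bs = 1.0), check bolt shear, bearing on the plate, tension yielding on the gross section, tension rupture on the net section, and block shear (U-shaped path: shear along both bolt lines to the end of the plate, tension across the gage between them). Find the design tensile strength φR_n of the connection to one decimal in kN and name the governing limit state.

Bolt shear: A_b = π(20)²/4 = 314.16 mm². φR_n = 0.75 × 579 × 314.16 × 6 × 1 = 818.5 kN.
Bearing (8 mm plate, F_u = 400 MPa): end bolts L_c = 36 − 22/2 = 25, R_n = min(1.2×25×8×400, 2.4×20×8×400) = 96 kN/bolt; interior L_c = 80 − 22 = 58, R_n = 153.6 kN/bolt. φR_n = 0.75 × (2×96 + 4×153.6) = 604.8 kN.
Tension yield (gross): A_g = 233×8 = 1864 mm². φR_n = 0.90 × 250 × 1864 = 419.4 kN.
Tension rupture (net): A_n = (233 − 2×24)×8 = 1480 mm² (U = 1.0, A_e = A_n). φR_n = 0.75 × 400 × 1480 = 444.0 kN.
Block shear: shear path 2×[36+2×80] = 2×196 mm, A_gv = 3136, A_nv = 2×(196 − 2.5×24)×8 = 2176 mm²; tension across gage: (70 − 1×24)×8 = 368 mm². R_n = min(0.6×400×2176, 0.6×250×3136) + 1.0×400×368 = min(522.24, 470.4) + 147.2 = 617.6 kN. φR_n = 0.75 × 617.6 = 463.2 kN.
Governing: min(818.5, 604.8, 419.4, 444.0, 463.2) = 419.4 kN → gross-section yield.

419.4 kN (gross-section yield governs)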